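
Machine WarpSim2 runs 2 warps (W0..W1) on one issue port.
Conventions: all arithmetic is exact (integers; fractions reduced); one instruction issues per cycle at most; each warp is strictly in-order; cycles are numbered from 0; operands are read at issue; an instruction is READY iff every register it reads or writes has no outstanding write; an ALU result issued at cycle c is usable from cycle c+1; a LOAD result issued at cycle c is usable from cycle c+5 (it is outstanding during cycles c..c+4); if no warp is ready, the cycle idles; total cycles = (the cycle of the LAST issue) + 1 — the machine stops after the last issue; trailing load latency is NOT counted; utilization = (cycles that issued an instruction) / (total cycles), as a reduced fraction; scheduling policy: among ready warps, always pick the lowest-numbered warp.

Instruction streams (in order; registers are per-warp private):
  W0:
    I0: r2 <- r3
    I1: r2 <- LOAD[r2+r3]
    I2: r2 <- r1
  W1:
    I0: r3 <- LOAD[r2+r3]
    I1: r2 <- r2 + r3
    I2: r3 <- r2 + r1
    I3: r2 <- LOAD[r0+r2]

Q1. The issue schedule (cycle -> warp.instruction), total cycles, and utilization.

cycle 0: W0.I0
cycle 1: W0.I1
cycle 2: W1.I0
cycle 3: idle
cycle 4: idle
cycle 5: idle
cycle 6: W0.I2
cycle 7: W1.I1
cycle 8: W1.I2
cycle 9: W1.I3

Answer: 10 cycles, utilization 7/10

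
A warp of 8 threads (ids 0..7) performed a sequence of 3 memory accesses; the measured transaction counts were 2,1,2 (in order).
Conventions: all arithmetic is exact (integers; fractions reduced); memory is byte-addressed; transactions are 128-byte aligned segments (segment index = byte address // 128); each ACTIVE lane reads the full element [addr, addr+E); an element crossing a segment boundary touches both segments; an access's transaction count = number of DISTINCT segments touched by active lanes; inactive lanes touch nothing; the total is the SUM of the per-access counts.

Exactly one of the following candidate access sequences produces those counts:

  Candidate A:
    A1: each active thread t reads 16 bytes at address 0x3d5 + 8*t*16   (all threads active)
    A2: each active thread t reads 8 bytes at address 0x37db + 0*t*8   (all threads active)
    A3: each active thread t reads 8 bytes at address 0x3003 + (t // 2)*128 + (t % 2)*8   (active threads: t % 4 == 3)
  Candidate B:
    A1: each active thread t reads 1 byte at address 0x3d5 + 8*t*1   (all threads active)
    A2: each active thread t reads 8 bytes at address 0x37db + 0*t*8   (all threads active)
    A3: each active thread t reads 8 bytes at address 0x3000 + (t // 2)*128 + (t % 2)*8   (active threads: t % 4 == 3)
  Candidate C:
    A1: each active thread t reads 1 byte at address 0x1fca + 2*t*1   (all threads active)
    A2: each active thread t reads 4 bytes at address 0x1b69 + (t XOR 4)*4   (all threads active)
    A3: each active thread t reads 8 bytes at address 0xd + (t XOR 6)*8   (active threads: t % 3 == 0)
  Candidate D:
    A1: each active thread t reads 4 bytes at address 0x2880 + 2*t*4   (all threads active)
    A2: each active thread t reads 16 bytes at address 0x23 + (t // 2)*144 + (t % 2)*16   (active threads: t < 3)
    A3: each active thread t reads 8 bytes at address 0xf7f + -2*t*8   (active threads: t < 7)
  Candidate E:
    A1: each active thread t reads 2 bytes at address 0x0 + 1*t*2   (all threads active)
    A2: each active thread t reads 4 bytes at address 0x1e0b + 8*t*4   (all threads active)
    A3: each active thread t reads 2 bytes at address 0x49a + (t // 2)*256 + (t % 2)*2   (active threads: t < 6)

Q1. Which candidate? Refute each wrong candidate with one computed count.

A: A1 gives 8 transactions, not 2
C: A1 gives 1 transaction, not 2
D: A1 gives 1 transaction, not 2
E: A1 gives 1 transaction, not 2
B: all counts match (2,1,2)

Answer: B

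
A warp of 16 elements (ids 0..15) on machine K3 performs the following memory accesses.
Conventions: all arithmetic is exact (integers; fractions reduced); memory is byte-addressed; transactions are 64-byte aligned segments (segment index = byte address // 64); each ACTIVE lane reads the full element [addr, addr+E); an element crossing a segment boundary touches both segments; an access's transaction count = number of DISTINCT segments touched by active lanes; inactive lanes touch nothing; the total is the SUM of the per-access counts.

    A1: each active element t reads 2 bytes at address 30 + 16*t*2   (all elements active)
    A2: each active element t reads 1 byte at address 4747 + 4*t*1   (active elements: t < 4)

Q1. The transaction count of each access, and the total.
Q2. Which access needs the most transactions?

A1: 8 transactions
A2: 1 transaction

Answer: 8,1; total 9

Answer: A1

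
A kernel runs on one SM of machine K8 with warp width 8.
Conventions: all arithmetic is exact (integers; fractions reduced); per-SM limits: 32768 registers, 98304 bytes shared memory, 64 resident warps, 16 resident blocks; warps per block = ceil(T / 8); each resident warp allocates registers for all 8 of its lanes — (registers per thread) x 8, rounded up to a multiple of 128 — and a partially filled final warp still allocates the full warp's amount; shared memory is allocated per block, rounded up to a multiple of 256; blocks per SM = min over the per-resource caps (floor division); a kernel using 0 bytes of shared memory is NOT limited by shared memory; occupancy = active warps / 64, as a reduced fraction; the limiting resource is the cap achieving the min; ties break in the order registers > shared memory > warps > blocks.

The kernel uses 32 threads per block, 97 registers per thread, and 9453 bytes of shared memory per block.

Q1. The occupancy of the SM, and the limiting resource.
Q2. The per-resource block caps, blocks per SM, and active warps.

Answer: occupancy 9/16, limited by registers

registers: 9 blocks
shared memory: 10 blocks
warps: 16 blocks
blocks: 16 blocks

Answer: 9 blocks, 36 active warps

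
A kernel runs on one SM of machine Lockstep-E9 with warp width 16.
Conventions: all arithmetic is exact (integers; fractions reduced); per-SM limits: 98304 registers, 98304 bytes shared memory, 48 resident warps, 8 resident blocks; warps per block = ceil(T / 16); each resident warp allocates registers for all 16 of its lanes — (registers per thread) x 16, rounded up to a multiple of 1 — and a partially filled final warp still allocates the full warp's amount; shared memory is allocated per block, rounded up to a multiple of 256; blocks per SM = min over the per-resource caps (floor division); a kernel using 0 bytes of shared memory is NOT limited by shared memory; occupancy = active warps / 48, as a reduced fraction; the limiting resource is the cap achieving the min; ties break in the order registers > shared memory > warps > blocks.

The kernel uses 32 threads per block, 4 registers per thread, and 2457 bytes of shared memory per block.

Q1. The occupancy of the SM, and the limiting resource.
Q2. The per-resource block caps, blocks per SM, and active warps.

Answer: occupancy 1/3, limited by blocks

registers: 768 blocks
shared memory: 38 blocks
warps: 24 blocks
blocks: 8 blocks

Answer: 8 blocks, 16 active warps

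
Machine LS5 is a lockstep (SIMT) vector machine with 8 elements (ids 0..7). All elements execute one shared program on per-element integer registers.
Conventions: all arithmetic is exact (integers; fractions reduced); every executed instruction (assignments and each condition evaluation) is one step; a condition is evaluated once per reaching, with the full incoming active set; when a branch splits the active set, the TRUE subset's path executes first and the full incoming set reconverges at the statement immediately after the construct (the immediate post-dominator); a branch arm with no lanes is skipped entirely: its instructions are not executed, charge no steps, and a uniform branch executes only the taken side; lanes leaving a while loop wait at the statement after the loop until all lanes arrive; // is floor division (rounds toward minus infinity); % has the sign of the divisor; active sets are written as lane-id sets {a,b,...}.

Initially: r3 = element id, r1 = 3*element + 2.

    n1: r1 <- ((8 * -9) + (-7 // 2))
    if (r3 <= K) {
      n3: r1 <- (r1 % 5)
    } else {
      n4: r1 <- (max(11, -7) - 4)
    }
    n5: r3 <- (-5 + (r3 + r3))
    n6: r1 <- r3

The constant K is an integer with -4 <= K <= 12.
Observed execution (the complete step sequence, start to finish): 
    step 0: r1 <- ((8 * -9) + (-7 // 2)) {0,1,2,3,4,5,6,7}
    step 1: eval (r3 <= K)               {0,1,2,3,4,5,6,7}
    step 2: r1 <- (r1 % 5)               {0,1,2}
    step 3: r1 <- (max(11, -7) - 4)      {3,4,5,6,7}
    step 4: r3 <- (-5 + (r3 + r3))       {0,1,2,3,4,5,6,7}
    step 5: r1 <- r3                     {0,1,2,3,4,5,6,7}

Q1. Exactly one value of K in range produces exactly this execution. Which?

Answer: K = 2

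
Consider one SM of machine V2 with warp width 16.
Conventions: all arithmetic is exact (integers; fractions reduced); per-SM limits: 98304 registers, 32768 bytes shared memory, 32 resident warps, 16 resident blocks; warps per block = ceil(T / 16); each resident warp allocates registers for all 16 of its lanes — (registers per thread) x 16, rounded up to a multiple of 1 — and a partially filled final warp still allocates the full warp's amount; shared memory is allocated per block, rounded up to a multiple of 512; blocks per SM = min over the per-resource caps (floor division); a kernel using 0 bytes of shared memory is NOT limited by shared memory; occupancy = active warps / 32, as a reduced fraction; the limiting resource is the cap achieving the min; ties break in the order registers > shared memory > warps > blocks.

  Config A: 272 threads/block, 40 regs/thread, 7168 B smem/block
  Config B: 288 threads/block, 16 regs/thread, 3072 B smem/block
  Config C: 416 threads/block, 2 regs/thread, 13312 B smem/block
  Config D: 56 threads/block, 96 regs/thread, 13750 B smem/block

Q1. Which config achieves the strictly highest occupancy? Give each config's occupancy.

occupancies: A 17/32, B 9/16, C 13/16, D 1/4

Answer: C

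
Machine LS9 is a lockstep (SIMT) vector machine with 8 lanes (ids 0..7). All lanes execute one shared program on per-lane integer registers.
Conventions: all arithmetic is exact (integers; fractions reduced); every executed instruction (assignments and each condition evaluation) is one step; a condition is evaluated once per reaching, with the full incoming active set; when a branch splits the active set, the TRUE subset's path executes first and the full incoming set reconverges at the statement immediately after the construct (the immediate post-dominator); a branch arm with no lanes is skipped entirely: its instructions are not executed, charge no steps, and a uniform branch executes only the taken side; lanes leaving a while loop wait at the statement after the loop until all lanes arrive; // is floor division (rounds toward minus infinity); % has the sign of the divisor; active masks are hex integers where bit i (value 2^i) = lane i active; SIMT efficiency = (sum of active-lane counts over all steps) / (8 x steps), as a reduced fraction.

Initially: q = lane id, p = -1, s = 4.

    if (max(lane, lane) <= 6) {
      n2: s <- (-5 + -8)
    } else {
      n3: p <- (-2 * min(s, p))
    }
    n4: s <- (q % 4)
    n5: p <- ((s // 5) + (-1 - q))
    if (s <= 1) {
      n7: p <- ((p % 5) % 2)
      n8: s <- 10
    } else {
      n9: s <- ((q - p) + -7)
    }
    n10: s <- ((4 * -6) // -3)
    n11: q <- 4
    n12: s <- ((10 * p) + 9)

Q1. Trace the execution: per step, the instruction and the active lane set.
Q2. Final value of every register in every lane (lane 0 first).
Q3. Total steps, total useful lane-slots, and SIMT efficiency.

step 0: eval (max(lane, lane) <= 6)  0xff
step 1: s <- (-5 + -8)               0x7f
step 2: p <- (-2 * min(s, p))        0x80
step 3: s <- (q % 4)                 0xff
step 4: p <- ((s // 5) + (-1 - q))   0xff
step 5: eval (s <= 1)                0xff
step 6: p <- ((p % 5) % 2)           0x33
step 7: s <- 10                      0x33
step 8: s <- ((q - p) + -7)          0xcc
step 9: s <- ((4 * -6) // -3)        0xff
step 10: q <- 4                       0xff
step 11: s <- ((10 * p) + 9)          0xff

Answer: 12 steps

q: 4,4,4,4,4,4,4,4
p: 0,1,-3,-4,0,0,-7,-8
s: 9,19,-21,-31,9,9,-61,-71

steps = 12; useful = 76; efficiency = 76/96 = 19/24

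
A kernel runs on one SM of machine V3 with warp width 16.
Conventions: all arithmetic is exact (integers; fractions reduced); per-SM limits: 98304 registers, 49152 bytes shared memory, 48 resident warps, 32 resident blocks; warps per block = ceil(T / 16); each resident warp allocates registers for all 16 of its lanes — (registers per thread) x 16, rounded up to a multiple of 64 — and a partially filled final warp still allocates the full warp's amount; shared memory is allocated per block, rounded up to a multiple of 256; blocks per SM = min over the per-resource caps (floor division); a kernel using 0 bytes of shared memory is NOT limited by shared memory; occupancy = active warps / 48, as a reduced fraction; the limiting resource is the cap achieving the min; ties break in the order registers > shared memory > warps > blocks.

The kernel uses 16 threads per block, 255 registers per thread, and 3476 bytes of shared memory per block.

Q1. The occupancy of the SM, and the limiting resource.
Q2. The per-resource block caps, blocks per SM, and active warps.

Answer: occupancy 13/48, limited by shared memory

registers: 24 blocks
shared memory: 13 blocks
warps: 48 blocks
blocks: 32 blocks

Answer: 13 blocks, 13 active warps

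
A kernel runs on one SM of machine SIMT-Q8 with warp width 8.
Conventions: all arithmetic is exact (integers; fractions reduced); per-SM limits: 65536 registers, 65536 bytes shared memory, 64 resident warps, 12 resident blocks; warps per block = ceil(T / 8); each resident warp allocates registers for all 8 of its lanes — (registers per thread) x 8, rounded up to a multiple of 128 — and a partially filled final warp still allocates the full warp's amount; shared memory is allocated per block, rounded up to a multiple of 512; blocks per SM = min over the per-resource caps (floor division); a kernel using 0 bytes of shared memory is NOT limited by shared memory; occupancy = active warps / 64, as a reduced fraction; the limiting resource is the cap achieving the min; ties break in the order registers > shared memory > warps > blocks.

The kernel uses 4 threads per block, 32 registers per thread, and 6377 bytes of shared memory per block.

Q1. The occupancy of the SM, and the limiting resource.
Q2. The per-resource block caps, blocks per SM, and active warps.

Answer: occupancy 9/64, limited by shared memory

registers: 256 blocks
shared memory: 9 blocks
warps: 64 blocks
blocks: 12 blocks

Answer: 9 blocks, 9 active warps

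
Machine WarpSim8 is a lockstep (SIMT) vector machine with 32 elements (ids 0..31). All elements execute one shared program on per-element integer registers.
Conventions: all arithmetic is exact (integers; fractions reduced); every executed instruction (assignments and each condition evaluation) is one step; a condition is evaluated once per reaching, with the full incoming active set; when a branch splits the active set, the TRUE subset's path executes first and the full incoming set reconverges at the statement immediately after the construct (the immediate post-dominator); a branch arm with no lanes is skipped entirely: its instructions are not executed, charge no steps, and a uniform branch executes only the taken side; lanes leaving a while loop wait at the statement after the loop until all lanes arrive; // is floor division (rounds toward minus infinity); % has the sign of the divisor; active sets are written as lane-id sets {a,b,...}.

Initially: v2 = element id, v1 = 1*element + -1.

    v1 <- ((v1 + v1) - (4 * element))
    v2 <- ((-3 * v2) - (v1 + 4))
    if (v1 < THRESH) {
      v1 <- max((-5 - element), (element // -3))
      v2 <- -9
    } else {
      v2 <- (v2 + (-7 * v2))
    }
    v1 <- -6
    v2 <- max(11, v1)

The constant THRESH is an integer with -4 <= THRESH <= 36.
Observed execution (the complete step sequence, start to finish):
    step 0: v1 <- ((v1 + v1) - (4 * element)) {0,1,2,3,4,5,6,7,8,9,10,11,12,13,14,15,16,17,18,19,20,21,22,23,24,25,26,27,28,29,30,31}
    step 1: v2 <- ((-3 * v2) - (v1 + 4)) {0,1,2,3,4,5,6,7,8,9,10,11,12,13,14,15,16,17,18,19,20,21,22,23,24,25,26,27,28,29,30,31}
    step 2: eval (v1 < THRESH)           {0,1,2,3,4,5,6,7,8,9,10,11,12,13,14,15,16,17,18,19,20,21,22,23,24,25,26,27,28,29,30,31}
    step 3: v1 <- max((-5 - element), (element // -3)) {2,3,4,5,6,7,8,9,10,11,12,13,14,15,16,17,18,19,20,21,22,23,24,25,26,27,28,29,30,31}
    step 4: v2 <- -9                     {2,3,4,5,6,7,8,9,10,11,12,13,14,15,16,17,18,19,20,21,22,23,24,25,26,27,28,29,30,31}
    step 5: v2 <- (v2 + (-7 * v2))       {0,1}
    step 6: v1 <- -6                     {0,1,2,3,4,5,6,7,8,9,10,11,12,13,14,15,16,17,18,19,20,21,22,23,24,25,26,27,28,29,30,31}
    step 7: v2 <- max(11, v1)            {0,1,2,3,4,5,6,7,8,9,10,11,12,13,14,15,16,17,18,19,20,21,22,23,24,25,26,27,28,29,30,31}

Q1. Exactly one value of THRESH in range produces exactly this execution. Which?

Answer: THRESH = -4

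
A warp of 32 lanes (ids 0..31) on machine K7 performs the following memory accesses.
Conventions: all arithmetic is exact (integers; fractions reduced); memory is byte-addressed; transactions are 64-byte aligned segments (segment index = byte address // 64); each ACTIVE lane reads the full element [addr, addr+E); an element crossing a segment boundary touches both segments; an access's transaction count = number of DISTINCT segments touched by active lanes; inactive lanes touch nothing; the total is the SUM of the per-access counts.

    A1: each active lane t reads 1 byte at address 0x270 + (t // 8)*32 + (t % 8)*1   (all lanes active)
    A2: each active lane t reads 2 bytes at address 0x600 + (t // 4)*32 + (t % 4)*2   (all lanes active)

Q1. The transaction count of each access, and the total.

A1: 3 transactions
A2: 4 transactions

Answer: 3,4; total 7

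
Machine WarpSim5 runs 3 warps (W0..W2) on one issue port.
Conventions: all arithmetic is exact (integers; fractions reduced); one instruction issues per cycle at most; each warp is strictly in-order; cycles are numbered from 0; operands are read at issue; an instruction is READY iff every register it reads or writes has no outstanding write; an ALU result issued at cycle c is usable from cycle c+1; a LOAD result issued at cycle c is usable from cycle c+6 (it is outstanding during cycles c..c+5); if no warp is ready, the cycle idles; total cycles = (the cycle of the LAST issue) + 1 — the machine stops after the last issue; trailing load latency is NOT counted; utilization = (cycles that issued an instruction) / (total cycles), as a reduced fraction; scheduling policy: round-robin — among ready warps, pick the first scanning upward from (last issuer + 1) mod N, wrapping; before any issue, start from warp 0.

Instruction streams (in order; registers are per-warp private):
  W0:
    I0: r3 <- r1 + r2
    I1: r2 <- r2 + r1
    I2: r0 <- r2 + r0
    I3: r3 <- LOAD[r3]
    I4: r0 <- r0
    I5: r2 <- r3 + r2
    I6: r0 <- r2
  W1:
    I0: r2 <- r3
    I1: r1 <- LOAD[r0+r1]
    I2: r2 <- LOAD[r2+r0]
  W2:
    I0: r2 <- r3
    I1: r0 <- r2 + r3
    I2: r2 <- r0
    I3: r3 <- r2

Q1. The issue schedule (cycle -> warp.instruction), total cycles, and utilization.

cycle 0: W0.I0
cycle 1: W1.I0
cycle 2: W2.I0
cycle 3: W0.I1
cycle 4: W1.I1
cycle 5: W2.I1
cycle 6: W0.I2
cycle 7: W1.I2
cycle 8: W2.I2
cycle 9: W0.I3
cycle 10: W2.I3
cycle 11: W0.I4
cycle 12: idle
cycle 13: idle
cycle 14: idle
cycle 15: W0.I5
cycle 16: W0.I6

Answer: 17 cycles, utilization 14/17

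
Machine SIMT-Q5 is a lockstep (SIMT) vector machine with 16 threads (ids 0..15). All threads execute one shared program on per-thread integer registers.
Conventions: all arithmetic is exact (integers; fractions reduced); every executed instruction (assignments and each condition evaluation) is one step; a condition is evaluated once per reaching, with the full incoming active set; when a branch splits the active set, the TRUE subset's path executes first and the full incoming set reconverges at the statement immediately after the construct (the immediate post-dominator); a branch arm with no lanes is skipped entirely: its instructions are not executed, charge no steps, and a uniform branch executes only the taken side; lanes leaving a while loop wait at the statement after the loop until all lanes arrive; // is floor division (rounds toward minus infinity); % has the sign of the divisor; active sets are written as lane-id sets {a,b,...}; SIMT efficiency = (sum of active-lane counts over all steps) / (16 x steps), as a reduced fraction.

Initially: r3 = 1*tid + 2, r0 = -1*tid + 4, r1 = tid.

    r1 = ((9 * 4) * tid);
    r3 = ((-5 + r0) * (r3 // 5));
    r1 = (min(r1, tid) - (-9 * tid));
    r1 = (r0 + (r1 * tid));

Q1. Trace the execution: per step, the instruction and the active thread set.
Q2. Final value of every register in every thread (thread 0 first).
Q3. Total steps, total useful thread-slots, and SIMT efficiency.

step 0: r1 <- ((9 * 4) * tid)        {0,1,2,3,4,5,6,7,8,9,10,11,12,13,14,15}
step 1: r3 <- ((-5 + r0) * (r3 // 5)) {0,1,2,3,4,5,6,7,8,9,10,11,12,13,14,15}
step 2: r1 <- (min(r1, tid) - (-9 * tid)) {0,1,2,3,4,5,6,7,8,9,10,11,12,13,14,15}
step 3: r1 <- (r0 + (r1 * tid))      {0,1,2,3,4,5,6,7,8,9,10,11,12,13,14,15}

Answer: 4 steps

r3: 0,0,0,-4,-5,-6,-7,-8,-18,-20,-22,-24,-26,-42,-45,-48
r0: 4,3,2,1,0,-1,-2,-3,-4,-5,-6,-7,-8,-9,-10,-11
r1: 4,13,42,91,160,249,358,487,636,805,994,1203,1432,1681,1950,2239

steps = 4; useful = 64; efficiency = 64/64 = 1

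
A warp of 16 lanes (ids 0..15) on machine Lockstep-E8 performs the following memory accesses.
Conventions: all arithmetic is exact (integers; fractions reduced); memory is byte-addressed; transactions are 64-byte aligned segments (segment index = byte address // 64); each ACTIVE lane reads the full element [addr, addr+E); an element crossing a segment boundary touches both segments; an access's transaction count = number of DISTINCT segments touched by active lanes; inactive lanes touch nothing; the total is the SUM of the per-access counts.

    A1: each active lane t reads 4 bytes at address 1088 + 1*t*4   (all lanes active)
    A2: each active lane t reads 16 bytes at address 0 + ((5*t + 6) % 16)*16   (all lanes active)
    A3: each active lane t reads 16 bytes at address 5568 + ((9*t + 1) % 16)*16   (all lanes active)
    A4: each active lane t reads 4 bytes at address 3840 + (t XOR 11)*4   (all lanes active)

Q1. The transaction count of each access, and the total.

A1: 1 transaction
A2: 4 transactions
A3: 4 transactions
A4: 1 transaction

Answer: 1,4,4,1; total 10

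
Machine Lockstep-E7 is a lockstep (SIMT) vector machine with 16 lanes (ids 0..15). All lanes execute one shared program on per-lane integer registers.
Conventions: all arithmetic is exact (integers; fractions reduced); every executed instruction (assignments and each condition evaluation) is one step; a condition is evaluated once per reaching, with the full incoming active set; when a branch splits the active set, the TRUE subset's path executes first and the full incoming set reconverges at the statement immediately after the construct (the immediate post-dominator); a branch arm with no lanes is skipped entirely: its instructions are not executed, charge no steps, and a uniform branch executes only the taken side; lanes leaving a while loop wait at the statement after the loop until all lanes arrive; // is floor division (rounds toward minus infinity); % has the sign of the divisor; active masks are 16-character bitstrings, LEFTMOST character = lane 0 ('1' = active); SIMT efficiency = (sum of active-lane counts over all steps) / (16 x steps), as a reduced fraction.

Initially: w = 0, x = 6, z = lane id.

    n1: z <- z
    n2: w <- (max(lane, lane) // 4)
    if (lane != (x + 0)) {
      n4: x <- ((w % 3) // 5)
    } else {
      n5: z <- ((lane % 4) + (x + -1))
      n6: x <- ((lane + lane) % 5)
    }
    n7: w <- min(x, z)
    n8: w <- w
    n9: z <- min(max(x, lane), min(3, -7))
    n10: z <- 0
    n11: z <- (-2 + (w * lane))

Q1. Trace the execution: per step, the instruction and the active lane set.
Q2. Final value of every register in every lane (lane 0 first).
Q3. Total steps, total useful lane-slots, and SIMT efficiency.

step 0: z <- z                       1111111111111111
step 1: w <- (max(lane, lane) // 4)  1111111111111111
step 2: eval (lane != (x + 0))       1111111111111111
step 3: x <- ((w % 3) // 5)          1111110111111111
step 4: z <- ((lane % 4) + (x + -1)) 0000001000000000
step 5: x <- ((lane + lane) % 5)     0000001000000000
step 6: w <- min(x, z)               1111111111111111
step 7: w <- w                       1111111111111111
step 8: z <- min(max(x, lane), min(3, -7)) 1111111111111111
step 9: z <- 0                       1111111111111111
step 10: z <- (-2 + (w * lane))       1111111111111111

Answer: 11 steps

w: 0,0,0,0,0,0,2,0,0,0,0,0,0,0,0,0
x: 0,0,0,0,0,0,2,0,0,0,0,0,0,0,0,0
z: -2,-2,-2,-2,-2,-2,10,-2,-2,-2,-2,-2,-2,-2,-2,-2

steps = 11; useful = 145; efficiency = 145/176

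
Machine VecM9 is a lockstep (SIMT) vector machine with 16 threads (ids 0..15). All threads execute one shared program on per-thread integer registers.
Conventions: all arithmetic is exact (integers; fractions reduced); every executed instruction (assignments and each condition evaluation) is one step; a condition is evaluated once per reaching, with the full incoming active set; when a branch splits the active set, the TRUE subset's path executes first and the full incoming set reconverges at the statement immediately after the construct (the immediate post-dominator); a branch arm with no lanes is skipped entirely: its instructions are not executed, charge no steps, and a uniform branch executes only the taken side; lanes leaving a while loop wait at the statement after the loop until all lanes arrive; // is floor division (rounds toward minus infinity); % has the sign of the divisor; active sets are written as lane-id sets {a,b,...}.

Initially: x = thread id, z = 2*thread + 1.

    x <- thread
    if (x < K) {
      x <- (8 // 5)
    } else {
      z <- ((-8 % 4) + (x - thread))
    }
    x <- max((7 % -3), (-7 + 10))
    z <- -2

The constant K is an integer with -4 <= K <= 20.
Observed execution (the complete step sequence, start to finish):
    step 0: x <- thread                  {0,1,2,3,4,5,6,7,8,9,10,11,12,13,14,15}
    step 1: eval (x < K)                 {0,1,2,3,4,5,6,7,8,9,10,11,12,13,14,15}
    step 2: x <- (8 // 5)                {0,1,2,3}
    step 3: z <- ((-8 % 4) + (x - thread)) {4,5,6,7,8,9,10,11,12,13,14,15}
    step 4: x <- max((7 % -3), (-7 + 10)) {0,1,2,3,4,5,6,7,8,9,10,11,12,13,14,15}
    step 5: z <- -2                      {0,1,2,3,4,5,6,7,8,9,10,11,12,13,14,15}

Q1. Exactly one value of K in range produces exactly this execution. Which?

Answer: K = 4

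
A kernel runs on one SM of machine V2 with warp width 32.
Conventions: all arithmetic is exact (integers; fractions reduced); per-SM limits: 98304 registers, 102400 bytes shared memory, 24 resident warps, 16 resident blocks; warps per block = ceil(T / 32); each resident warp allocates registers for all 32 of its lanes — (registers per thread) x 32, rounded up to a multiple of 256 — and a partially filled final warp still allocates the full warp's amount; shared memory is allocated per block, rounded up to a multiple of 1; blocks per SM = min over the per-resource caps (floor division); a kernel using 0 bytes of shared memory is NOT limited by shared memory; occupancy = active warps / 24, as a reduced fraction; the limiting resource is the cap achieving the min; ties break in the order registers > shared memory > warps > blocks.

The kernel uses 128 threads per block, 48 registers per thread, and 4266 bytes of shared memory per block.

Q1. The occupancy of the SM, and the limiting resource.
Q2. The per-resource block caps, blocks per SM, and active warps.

Answer: occupancy 1, limited by warps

registers: 16 blocks
shared memory: 24 blocks
warps: 6 blocks
blocks: 16 blocks

Answer: 6 blocks, 24 active warps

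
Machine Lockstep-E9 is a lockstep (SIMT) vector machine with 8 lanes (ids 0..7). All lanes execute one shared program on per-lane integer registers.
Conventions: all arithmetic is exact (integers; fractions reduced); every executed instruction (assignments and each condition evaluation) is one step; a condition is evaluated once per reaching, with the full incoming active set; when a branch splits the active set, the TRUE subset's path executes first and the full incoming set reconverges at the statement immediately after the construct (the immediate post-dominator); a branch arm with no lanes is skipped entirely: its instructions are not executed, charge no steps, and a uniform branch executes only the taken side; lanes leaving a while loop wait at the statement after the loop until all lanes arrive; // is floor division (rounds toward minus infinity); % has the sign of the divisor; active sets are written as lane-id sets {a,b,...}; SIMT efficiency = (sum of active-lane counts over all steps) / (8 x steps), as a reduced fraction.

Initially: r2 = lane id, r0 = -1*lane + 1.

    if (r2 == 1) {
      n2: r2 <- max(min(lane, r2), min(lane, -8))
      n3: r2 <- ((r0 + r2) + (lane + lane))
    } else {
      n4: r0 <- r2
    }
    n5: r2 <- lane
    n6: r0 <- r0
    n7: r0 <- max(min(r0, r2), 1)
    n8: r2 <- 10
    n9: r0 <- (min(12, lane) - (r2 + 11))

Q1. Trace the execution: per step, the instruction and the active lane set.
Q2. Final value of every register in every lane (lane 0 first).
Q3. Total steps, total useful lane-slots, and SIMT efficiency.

step 0: eval (r2 == 1)               {0,1,2,3,4,5,6,7}
step 1: r2 <- max(min(lane, r2), min(lane, -8)) {1}
step 2: r2 <- ((r0 + r2) + (lane + lane)) {1}
step 3: r0 <- r2                     {0,2,3,4,5,6,7}
step 4: r2 <- lane                   {0,1,2,3,4,5,6,7}
step 5: r0 <- r0                     {0,1,2,3,4,5,6,7}
step 6: r0 <- max(min(r0, r2), 1)    {0,1,2,3,4,5,6,7}
step 7: r2 <- 10                     {0,1,2,3,4,5,6,7}
step 8: r0 <- (min(12, lane) - (r2 + 11)) {0,1,2,3,4,5,6,7}

Answer: 9 steps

r2: 10,10,10,10,10,10,10,10
r0: -21,-20,-19,-18,-17,-16,-15,-14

steps = 9; useful = 57; efficiency = 57/72 = 19/24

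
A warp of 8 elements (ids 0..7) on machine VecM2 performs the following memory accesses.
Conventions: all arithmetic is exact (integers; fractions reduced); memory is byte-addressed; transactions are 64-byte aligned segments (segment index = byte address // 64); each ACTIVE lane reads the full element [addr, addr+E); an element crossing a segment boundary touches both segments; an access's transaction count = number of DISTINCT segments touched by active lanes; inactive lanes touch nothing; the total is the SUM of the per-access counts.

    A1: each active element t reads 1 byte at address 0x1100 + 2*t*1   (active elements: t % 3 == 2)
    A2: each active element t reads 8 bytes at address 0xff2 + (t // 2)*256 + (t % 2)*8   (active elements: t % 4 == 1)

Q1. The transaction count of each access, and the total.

A1: 1 transaction
A2: 4 transactions

Answer: 1,4; total 5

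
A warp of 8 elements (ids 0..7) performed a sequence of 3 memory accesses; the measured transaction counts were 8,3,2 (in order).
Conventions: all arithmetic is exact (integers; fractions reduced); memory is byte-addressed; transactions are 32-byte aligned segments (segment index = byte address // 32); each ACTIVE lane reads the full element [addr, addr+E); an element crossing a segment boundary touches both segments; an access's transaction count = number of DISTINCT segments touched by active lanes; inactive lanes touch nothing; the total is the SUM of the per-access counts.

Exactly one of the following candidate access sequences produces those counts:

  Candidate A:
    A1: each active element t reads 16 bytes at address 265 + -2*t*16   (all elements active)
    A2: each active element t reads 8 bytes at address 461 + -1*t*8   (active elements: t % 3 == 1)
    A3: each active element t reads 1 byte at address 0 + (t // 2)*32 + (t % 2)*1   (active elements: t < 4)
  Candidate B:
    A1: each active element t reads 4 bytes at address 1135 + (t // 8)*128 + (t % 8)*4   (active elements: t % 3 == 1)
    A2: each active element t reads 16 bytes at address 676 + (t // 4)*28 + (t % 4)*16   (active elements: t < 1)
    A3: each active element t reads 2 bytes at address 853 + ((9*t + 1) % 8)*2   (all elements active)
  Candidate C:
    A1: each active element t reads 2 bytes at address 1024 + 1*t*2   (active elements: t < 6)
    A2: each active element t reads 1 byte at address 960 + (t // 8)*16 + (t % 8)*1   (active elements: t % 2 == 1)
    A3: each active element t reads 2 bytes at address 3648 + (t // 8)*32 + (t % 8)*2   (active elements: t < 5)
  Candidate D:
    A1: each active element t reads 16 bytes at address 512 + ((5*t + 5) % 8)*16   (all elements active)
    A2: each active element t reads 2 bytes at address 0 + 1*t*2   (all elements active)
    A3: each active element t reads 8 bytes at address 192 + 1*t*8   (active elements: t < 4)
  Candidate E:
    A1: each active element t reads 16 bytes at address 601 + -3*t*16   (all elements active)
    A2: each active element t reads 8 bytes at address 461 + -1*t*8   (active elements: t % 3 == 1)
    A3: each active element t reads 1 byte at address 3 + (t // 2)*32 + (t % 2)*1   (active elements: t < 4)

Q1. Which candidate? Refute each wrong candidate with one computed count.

B: A1 gives 2 transactions, not 8
C: A1 gives 1 transaction, not 8
D: A1 gives 4 transactions, not 8
E: A1 gives 12 transactions, not 8
A: all counts match (8,3,2)

Answer: A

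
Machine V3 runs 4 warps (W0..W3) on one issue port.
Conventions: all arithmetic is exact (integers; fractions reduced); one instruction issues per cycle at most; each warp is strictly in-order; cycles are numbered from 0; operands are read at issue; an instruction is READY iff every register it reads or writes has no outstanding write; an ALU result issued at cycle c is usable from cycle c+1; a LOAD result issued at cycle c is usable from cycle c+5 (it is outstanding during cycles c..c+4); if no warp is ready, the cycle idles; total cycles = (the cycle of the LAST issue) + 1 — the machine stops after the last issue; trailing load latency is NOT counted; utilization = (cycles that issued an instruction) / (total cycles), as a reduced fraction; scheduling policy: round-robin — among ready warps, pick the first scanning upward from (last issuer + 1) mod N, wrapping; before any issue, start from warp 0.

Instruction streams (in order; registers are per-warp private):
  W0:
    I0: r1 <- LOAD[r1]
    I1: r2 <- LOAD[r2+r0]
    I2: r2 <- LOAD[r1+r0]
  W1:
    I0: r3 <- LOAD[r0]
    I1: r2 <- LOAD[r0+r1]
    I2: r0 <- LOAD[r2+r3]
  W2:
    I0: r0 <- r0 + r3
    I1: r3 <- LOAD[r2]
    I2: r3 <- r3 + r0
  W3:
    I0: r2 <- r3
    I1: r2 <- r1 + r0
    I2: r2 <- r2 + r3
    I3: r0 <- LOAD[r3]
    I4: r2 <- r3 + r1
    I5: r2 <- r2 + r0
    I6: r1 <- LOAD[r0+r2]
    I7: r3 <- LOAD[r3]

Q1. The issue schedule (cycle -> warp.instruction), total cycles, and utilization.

cycle 0: W0.I0
cycle 1: W1.I0
cycle 2: W2.I0
cycle 3: W3.I0
cycle 4: W0.I1
cycle 5: W1.I1
cycle 6: W2.I1
cycle 7: W3.I1
cycle 8: W3.I2
cycle 9: W0.I2
cycle 10: W1.I2
cycle 11: W2.I2
cycle 12: W3.I3
cycle 13: W3.I4
cycle 14: idle
cycle 15: idle
cycle 16: idle
cycle 17: W3.I5
cycle 18: W3.I6
cycle 19: W3.I7

Answer: 20 cycles, utilization 17/20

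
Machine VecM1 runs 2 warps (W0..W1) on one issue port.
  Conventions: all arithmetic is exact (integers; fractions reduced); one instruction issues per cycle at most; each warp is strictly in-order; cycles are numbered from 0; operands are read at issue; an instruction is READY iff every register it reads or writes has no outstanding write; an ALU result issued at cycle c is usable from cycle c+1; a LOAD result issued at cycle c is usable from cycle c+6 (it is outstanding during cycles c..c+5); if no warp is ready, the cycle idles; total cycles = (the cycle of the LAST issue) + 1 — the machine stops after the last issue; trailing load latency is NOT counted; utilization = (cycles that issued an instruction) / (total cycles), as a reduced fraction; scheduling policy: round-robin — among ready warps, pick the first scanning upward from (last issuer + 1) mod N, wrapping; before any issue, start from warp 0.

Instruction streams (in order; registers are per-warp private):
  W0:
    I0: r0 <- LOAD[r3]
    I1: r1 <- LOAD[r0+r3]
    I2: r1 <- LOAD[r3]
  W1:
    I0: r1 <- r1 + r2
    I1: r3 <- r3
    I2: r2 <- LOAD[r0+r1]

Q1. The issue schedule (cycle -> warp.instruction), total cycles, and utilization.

cycle 0: W0.I0
cycle 1: W1.I0
cycle 2: W1.I1
cycle 3: W1.I2
cycle 4: idle
cycle 5: idle
cycle 6: W0.I1
cycle 7: idle
cycle 8: idle
cycle 9: idle
cycle 10: idle
cycle 11: idle
cycle 12: W0.I2

Answer: 13 cycles, utilization 6/13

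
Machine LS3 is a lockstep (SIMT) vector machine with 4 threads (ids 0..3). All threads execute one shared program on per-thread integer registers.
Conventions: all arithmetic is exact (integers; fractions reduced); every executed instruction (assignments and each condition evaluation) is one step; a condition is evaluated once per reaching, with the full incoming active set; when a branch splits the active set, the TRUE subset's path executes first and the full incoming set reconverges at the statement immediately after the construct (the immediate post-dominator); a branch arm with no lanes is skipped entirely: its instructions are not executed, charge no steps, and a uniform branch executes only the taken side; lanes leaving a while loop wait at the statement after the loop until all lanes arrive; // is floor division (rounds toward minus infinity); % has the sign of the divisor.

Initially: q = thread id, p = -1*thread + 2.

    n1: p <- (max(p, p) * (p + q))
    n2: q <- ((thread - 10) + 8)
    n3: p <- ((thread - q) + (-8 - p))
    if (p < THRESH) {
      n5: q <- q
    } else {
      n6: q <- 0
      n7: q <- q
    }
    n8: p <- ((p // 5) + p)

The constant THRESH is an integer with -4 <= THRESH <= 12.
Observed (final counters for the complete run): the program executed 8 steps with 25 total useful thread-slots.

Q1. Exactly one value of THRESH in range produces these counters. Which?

Answer: THRESH = -4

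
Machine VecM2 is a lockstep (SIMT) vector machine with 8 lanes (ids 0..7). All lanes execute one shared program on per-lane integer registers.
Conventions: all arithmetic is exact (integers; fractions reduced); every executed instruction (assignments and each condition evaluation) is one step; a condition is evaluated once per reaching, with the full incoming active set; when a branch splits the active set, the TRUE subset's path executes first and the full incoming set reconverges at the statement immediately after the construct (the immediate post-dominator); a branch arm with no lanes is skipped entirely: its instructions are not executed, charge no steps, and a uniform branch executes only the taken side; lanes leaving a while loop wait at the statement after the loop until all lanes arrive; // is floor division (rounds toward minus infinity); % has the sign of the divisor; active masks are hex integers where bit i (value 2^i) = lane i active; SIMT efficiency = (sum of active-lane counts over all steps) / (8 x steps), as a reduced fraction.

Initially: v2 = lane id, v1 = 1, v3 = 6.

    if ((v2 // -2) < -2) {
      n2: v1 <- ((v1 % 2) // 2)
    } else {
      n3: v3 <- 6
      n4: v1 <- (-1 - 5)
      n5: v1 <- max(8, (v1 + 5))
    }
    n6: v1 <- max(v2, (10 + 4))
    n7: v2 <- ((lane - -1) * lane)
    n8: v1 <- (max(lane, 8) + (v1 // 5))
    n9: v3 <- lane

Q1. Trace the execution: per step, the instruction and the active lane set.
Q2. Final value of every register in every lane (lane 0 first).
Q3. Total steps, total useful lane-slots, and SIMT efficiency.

step 0: eval ((v2 // -2) < -2)       0xff
step 1: v1 <- ((v1 % 2) // 2)        0xe0
step 2: v3 <- 6                      0x1f
step 3: v1 <- (-1 - 5)               0x1f
step 4: v1 <- max(8, (v1 + 5))       0x1f
step 5: v1 <- max(v2, (10 + 4))      0xff
step 6: v2 <- ((lane - -1) * lane)   0xff
step 7: v1 <- (max(lane, 8) + (v1 // 5)) 0xff
step 8: v3 <- lane                   0xff

Answer: 9 steps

v2: 0,2,6,12,20,30,42,56
v1: 10,10,10,10,10,10,10,10
v3: 0,1,2,3,4,5,6,7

steps = 9; useful = 58; efficiency = 58/72 = 29/36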